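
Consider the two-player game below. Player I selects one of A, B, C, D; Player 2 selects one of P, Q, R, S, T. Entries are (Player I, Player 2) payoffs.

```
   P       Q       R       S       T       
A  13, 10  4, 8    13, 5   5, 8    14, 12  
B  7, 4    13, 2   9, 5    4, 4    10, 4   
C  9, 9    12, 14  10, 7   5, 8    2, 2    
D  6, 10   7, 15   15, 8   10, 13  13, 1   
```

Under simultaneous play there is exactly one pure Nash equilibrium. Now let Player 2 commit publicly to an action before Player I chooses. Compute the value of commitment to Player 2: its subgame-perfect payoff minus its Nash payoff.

Backward induction with Player 2 moving first.
- P → Player I plays A (best of 13, 7, 9, 6); Player 2 gets 10.
- Q → Player I plays B (best of 4, 13, 12, 7); Player 2 gets 2.
- R → Player I plays D (best of 13, 9, 10, 15); Player 2 gets 8.
- S → Player I plays D (best of 5, 4, 5, 10); Player 2 gets 13.
- T → Player I plays A (best of 14, 10, 2, 13); Player 2 gets 12.
Player 2's induced payoffs are 10, 2, 8, 13, 12, so Player 2 commits to S. Subgame-perfect outcome: (D, S) with payoffs (10, 13).
Now find the simultaneous Nash equilibrium.
Player I's best replies: P→A; Q→B; R→D; S→D; T→A.
Player 2's best replies: A→T; B→R; C→Q; D→Q.
The unique mutual best reply is (A, T), giving (14, 12).
Player 2's commitment gain: 13 − 12 = 1.

1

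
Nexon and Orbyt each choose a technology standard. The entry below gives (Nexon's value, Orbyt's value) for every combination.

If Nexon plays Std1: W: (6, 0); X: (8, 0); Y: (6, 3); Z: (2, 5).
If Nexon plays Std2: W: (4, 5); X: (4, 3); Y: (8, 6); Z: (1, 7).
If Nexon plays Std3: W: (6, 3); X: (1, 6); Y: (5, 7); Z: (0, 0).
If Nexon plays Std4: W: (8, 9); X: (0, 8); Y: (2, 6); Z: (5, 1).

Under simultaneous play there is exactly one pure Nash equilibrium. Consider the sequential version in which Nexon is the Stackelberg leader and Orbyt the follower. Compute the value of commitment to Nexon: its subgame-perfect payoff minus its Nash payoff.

Orbyt best-responds to each possible Nexon move:
- Std1: BR = Z, leader payoff 2.
- Std2: BR = Z, leader payoff 1.
- Std3: BR = Y, leader payoff 5.
- Std4: BR = W, leader payoff 8.
Among 2, 1, 5, 8, the best is 8 at Std4. Subgame-perfect outcome: (Std4, W) with payoffs (8, 9).
Now find the simultaneous Nash equilibrium.
Nexon's best replies: W→Std4; X→Std1; Y→Std2; Z→Std4.
Orbyt's best replies: Std1→Z; Std2→Z; Std3→Y; Std4→W.
The unique mutual best reply is (Std4, W), giving (8, 9).
Nexon's commitment gain: 8 − 8 = 0.

0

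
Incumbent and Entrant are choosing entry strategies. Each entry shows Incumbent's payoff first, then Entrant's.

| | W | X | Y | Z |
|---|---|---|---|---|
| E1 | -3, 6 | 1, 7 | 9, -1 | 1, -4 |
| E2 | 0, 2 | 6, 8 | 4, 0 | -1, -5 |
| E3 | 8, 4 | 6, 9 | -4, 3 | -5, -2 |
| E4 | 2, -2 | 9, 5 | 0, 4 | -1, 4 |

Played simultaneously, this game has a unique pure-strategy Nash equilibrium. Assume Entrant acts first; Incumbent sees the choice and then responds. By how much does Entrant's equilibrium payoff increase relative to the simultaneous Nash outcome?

0

Work backward from Incumbent's decision.
- W → Incumbent plays E3 (best of -3, 0, 8, 2); Entrant gets 4.
- X → Incumbent plays E4 (best of 1, 6, 6, 9); Entrant gets 5.
- Y → Incumbent plays E1 (best of 9, 4, -4, 0); Entrant gets -1.
- Z → Incumbent plays E1 (best of 1, -1, -5, -1); Entrant gets -4.
Maximizing over 4, 5, -1, -4, Entrant chooses X. Subgame-perfect outcome: (E4, X) with payoffs (9, 5).
Under simultaneous play:
Incumbent's best replies: W→E3; X→E4; Y→E1; Z→E1.
Entrant's best replies: E1→X; E2→X; E3→X; E4→X.
The unique mutual best reply is (E4, X), giving (9, 5).
Entrant's commitment gain: 5 − 5 = 0.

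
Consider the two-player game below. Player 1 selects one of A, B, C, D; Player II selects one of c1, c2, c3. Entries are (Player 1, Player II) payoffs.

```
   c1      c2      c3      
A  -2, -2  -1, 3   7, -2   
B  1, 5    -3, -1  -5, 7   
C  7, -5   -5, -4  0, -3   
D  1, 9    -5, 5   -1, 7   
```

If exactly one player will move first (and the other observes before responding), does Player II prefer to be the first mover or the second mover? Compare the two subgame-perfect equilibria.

second

If Player 1 leads: Player II's best replies are A→c2, B→c3, C→c3, D→c1; Player 1's induced payoffs -1, -5, 0, 1; outcome (D, c1), payoffs (1, 9).
If Player II leads: Player 1's best replies are c1→C, c2→A, c3→A; Player II's induced payoffs -5, 3, -2; outcome (A, c2), payoffs (-1, 3).
Player II gets 3 moving first and 9 moving second, so Player II prefers to move second.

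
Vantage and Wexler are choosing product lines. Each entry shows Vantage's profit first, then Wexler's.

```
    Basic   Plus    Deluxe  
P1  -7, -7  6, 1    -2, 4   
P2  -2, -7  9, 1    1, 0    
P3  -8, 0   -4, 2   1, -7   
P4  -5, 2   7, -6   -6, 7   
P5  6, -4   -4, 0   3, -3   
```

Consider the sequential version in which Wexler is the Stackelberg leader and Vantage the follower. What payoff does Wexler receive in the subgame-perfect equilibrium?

1

Solve by backward induction (Wexler leads).
- Basic → Vantage plays P5 (best of -7, -2, -8, -5, 6); Wexler gets -4.
- Plus → Vantage plays P2 (best of 6, 9, -4, 7, -4); Wexler gets 1.
- Deluxe → Vantage plays P5 (best of -2, 1, 1, -6, 3); Wexler gets -3.
Among -4, 1, -3, the best is 1 at Plus. Subgame-perfect outcome: (P2, Plus) with payoffs (9, 1).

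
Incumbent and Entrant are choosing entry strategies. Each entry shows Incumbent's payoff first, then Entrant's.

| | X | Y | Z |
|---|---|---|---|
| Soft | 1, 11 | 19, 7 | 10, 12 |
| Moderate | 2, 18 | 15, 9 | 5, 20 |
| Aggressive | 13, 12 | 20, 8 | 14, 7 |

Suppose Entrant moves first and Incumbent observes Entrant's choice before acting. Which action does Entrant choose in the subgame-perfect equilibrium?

Backward induction with Entrant moving first.
- X: BR = Aggressive, leader payoff 12.
- Y: BR = Aggressive, leader payoff 8.
- Z: BR = Aggressive, leader payoff 7.
Entrant's induced payoffs are 12, 8, 7, so Entrant commits to X. Subgame-perfect outcome: (Aggressive, X) with payoffs (13, 12).

X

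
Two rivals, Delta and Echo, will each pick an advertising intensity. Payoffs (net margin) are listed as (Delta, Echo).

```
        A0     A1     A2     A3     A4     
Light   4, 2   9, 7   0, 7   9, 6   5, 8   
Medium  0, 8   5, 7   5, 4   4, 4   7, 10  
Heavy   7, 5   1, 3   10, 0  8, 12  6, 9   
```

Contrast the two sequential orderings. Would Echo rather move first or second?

second

If Delta leads: Echo's best replies are Light→A4, Medium→A4, Heavy→A3; Delta's induced payoffs 5, 7, 8; outcome (Heavy, A3), payoffs (8, 12).
If Echo leads: Delta's best replies are A0→Heavy, A1→Light, A2→Heavy, A3→Light, A4→Medium; Echo's induced payoffs 5, 7, 0, 6, 10; outcome (Medium, A4), payoffs (7, 10).
Echo gets 10 moving first and 12 moving second, so Echo prefers to move second.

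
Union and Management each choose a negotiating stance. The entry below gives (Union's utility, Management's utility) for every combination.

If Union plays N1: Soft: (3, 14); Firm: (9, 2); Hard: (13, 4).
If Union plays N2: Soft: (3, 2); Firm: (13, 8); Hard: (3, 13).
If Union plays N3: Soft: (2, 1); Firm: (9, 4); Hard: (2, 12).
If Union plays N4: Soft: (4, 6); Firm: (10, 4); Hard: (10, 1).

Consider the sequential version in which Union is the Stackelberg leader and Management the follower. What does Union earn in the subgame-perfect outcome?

4

Management best-responds to each possible Union move:
- N1 → Management plays Soft (best of 14, 2, 4); Union gets 3.
- N2 → Management plays Hard (best of 2, 8, 13); Union gets 3.
- N3 → Management plays Hard (best of 1, 4, 12); Union gets 2.
- N4 → Management plays Soft (best of 6, 4, 1); Union gets 4.
Maximizing over 3, 3, 2, 4, Union chooses N4. Subgame-perfect outcome: (N4, Soft) with payoffs (4, 6).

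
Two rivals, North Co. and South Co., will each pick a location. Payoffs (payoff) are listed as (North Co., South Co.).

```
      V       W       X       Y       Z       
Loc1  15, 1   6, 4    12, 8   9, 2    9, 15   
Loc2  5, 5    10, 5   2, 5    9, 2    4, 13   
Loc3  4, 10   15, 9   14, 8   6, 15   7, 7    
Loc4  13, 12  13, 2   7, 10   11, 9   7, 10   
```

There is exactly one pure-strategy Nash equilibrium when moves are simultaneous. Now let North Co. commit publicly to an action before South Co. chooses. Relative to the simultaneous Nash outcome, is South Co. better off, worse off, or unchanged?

worse off

Backward induction with North Co. moving first.
- Loc1: South Co. compares 1, 4, 8, 2, 15 and picks Z; North Co. would get 9.
- Loc2: South Co. compares 5, 5, 5, 2, 13 and picks Z; North Co. would get 4.
- Loc3: South Co. compares 10, 9, 8, 15, 7 and picks Y; North Co. would get 6.
- Loc4: South Co. compares 12, 2, 10, 9, 10 and picks V; North Co. would get 13.
North Co.'s induced payoffs are 9, 4, 6, 13, so North Co. commits to Loc4. Subgame-perfect outcome: (Loc4, V) with payoffs (13, 12).
Now find the simultaneous Nash equilibrium.
North Co.'s best replies: V→Loc1; W→Loc3; X→Loc3; Y→Loc4; Z→Loc1.
South Co.'s best replies: Loc1→Z; Loc2→Z; Loc3→Y; Loc4→V.
The unique mutual best reply is (Loc1, Z), giving (9, 15).
South Co. earns 12 sequentially versus 15 at the Nash outcome: worse off.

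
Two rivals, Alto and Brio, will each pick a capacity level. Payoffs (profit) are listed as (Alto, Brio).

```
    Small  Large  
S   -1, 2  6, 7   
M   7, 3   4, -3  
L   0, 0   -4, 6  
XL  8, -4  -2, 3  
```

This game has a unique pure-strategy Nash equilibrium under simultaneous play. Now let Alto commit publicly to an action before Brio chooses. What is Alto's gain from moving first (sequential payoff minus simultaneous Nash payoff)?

Solve by backward induction (Alto leads).
- S: Brio compares 2, 7 and picks Large; Alto would get 6.
- M: Brio compares 3, -3 and picks Small; Alto would get 7.
- L: Brio compares 0, 6 and picks Large; Alto would get -4.
- XL: Brio compares -4, 3 and picks Large; Alto would get -2.
Among 6, 7, -4, -2, the best is 7 at M. Subgame-perfect outcome: (M, Small) with payoffs (7, 3).
For the simultaneous game, intersect best replies.
Alto's best replies: Small→XL; Large→S.
Brio's best replies: S→Large; M→Small; L→Large; XL→Large.
Only (S, Large) has each player best-responding; Nash payoffs (6, 7).
Alto's commitment gain: 7 − 6 = 1.

1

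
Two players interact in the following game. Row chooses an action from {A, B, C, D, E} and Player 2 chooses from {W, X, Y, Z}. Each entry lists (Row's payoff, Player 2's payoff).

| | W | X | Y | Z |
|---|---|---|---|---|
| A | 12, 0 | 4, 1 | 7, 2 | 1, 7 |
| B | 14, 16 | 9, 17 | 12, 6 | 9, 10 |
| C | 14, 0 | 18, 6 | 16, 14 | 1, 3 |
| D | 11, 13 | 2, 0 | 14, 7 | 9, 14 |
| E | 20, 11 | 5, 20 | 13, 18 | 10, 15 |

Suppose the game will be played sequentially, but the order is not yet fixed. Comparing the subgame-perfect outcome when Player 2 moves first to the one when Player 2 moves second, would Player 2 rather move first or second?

If Row leads: Player 2's best replies are A→Z, B→X, C→Y, D→Z, E→X; Row's induced payoffs 1, 9, 16, 9, 5; outcome (C, Y), payoffs (16, 14).
If Player 2 leads: Row's best replies are W→E, X→C, Y→C, Z→E; Player 2's induced payoffs 11, 6, 14, 15; outcome (E, Z), payoffs (10, 15).
Player 2 gets 15 moving first and 14 moving second, so Player 2 prefers to move first.

first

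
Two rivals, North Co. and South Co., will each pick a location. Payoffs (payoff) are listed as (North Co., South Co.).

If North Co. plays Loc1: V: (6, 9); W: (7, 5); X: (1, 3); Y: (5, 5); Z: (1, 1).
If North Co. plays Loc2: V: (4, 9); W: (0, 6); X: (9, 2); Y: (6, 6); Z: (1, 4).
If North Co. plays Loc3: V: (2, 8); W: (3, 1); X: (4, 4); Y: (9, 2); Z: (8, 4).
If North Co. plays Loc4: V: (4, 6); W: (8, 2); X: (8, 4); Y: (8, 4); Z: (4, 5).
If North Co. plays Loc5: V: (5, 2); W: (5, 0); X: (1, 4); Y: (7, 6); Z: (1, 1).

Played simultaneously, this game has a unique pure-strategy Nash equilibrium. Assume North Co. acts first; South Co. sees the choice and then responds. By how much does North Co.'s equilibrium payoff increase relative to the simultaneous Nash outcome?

1

Solve by backward induction (North Co. leads).
- Loc1: South Co. compares 9, 5, 3, 5, 1 and picks V; North Co. would get 6.
- Loc2: South Co. compares 9, 6, 2, 6, 4 and picks V; North Co. would get 4.
- Loc3: South Co. compares 8, 1, 4, 2, 4 and picks V; North Co. would get 2.
- Loc4: South Co. compares 6, 2, 4, 4, 5 and picks V; North Co. would get 4.
- Loc5: South Co. compares 2, 0, 4, 6, 1 and picks Y; North Co. would get 7.
Maximizing over 6, 4, 2, 4, 7, North Co. chooses Loc5. Subgame-perfect outcome: (Loc5, Y) with payoffs (7, 6).
Under simultaneous play:
North Co.'s best replies: V→Loc1; W→Loc4; X→Loc2; Y→Loc3; Z→Loc3.
South Co.'s best replies: Loc1→V; Loc2→V; Loc3→V; Loc4→V; Loc5→Y.
Only (Loc1, V) has each player best-responding; Nash payoffs (6, 9).
North Co.'s commitment gain: 7 − 6 = 1.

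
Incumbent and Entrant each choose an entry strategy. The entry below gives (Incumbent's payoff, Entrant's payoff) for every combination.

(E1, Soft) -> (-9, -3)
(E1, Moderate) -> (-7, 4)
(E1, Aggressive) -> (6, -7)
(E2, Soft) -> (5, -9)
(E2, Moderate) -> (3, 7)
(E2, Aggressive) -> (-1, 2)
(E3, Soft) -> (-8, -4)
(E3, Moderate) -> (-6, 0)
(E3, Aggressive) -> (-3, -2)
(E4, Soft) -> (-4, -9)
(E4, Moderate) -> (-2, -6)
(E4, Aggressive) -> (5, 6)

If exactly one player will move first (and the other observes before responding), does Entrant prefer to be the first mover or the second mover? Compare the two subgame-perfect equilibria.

If Incumbent leads: Entrant's best replies are E1→Moderate, E2→Moderate, E3→Moderate, E4→Aggressive; Incumbent's induced payoffs -7, 3, -6, 5; outcome (E4, Aggressive), payoffs (5, 6).
If Entrant leads: Incumbent's best replies are Soft→E2, Moderate→E2, Aggressive→E1; Entrant's induced payoffs -9, 7, -7; outcome (E2, Moderate), payoffs (3, 7).
Entrant gets 7 moving first and 6 moving second, so Entrant prefers to move first.

first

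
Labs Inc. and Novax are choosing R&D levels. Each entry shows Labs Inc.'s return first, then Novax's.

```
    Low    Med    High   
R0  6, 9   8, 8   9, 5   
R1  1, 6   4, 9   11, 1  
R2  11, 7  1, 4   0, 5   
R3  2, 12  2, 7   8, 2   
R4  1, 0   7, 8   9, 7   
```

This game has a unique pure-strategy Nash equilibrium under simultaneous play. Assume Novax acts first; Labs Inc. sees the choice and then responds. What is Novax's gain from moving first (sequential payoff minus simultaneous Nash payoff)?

1

Solve by backward induction (Novax leads).
- Low → Labs Inc. plays R2 (best of 6, 1, 11, 2, 1); Novax gets 7.
- Med → Labs Inc. plays R0 (best of 8, 4, 1, 2, 7); Novax gets 8.
- High → Labs Inc. plays R1 (best of 9, 11, 0, 8, 9); Novax gets 1.
Among 7, 8, 1, the best is 8 at Med. Subgame-perfect outcome: (R0, Med) with payoffs (8, 8).
For the simultaneous game, intersect best replies.
Labs Inc.'s best replies: Low→R2; Med→R0; High→R1.
Novax's best replies: R0→Low; R1→Med; R2→Low; R3→Low; R4→Med.
The unique mutual best reply is (R2, Low), giving (11, 7).
Novax's commitment gain: 8 − 7 = 1.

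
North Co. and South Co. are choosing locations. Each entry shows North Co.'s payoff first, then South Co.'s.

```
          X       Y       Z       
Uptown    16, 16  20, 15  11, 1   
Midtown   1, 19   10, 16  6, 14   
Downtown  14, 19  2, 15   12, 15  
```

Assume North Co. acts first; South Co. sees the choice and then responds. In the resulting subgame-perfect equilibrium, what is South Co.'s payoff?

Work backward from South Co.'s decision.
- Uptown: BR = X, leader payoff 16.
- Midtown: BR = X, leader payoff 1.
- Downtown: BR = X, leader payoff 14.
Maximizing over 16, 1, 14, North Co. chooses Uptown. Subgame-perfect outcome: (Uptown, X) with payoffs (16, 16).

16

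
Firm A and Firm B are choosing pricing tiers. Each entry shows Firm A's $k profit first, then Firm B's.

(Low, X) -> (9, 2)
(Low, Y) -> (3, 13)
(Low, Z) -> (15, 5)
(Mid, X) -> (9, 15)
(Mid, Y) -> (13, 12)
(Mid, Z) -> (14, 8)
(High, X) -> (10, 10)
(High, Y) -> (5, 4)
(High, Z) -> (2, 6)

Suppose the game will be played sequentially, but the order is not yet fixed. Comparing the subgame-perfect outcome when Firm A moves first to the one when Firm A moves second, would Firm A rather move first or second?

second

If Firm A leads: Firm B's best replies are Low→Y, Mid→X, High→X; Firm A's induced payoffs 3, 9, 10; outcome (High, X), payoffs (10, 10).
If Firm B leads: Firm A's best replies are X→High, Y→Mid, Z→Low; Firm B's induced payoffs 10, 12, 5; outcome (Mid, Y), payoffs (13, 12).
Firm A gets 10 moving first and 13 moving second, so Firm A prefers to move second.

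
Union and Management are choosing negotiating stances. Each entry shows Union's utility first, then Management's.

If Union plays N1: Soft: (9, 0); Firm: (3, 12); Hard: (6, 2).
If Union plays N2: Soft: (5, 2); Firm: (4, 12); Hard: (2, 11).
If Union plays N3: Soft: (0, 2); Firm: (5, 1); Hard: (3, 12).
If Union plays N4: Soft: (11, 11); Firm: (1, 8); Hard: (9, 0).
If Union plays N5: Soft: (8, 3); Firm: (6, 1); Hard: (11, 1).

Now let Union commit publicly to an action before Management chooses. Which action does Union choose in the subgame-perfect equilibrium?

Solve by backward induction (Union leads).
- N1: BR = Firm, leader payoff 3.
- N2: BR = Firm, leader payoff 4.
- N3: BR = Hard, leader payoff 3.
- N4: BR = Soft, leader payoff 11.
- N5: BR = Soft, leader payoff 8.
Among 3, 4, 3, 11, 8, the best is 11 at N4. Subgame-perfect outcome: (N4, Soft) with payoffs (11, 11).

N4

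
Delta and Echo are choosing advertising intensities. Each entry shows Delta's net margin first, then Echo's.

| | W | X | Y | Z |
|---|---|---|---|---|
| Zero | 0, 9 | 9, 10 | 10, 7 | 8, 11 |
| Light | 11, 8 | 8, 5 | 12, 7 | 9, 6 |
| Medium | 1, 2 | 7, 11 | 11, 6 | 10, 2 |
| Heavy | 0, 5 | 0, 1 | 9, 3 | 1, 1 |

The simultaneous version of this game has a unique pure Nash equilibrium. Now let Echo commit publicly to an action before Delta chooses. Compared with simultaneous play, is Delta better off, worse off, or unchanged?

worse off

Solve by backward induction (Echo leads).
- W: Delta compares 0, 11, 1, 0 and picks Light; Echo would get 8.
- X: Delta compares 9, 8, 7, 0 and picks Zero; Echo would get 10.
- Y: Delta compares 10, 12, 11, 9 and picks Light; Echo would get 7.
- Z: Delta compares 8, 9, 10, 1 and picks Medium; Echo would get 2.
Echo's induced payoffs are 8, 10, 7, 2, so Echo commits to X. Subgame-perfect outcome: (Zero, X) with payoffs (9, 10).
Now find the simultaneous Nash equilibrium.
Delta's best replies: W→Light; X→Zero; Y→Light; Z→Medium.
Echo's best replies: Zero→Z; Light→W; Medium→X; Heavy→W.
The unique mutual best reply is (Light, W), giving (11, 8).
Delta earns 9 sequentially versus 11 at the Nash outcome: worse off.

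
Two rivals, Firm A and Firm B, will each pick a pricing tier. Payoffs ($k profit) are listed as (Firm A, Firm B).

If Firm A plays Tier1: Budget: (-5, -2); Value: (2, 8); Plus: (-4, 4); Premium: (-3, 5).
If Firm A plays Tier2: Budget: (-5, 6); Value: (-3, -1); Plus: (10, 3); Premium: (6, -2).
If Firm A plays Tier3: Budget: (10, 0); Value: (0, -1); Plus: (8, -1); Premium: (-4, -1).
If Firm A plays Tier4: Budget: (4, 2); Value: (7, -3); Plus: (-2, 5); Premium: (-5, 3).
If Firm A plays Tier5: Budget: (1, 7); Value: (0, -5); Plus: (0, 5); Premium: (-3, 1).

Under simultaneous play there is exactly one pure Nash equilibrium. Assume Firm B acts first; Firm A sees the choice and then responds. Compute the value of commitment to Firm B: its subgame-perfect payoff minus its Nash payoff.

3

Backward induction with Firm B moving first.
- Budget → Firm A plays Tier3 (best of -5, -5, 10, 4, 1); Firm B gets 0.
- Value → Firm A plays Tier4 (best of 2, -3, 0, 7, 0); Firm B gets -3.
- Plus → Firm A plays Tier2 (best of -4, 10, 8, -2, 0); Firm B gets 3.
- Premium → Firm A plays Tier2 (best of -3, 6, -4, -5, -3); Firm B gets -2.
Firm B's induced payoffs are 0, -3, 3, -2, so Firm B commits to Plus. Subgame-perfect outcome: (Tier2, Plus) with payoffs (10, 3).
Now find the simultaneous Nash equilibrium.
Firm A's best replies: Budget→Tier3; Value→Tier4; Plus→Tier2; Premium→Tier2.
Firm B's best replies: Tier1→Value; Tier2→Budget; Tier3→Budget; Tier4→Plus; Tier5→Budget.
Only (Tier3, Budget) has each player best-responding; Nash payoffs (10, 0).
Firm B's commitment gain: 3 − 0 = 3.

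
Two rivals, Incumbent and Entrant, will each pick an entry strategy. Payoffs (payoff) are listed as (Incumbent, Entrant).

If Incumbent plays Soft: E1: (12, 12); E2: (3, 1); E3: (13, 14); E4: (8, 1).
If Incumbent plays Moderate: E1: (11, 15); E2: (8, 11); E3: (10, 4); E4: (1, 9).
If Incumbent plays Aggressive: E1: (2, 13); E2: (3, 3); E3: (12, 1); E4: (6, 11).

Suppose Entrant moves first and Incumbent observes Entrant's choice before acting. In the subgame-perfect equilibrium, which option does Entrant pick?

E3

Work backward from Incumbent's decision.
- E1 → Incumbent plays Soft (best of 12, 11, 2); Entrant gets 12.
- E2 → Incumbent plays Moderate (best of 3, 8, 3); Entrant gets 11.
- E3 → Incumbent plays Soft (best of 13, 10, 12); Entrant gets 14.
- E4 → Incumbent plays Soft (best of 8, 1, 6); Entrant gets 1.
Maximizing over 12, 11, 14, 1, Entrant chooses E3. Subgame-perfect outcome: (Soft, E3) with payoffs (13, 14).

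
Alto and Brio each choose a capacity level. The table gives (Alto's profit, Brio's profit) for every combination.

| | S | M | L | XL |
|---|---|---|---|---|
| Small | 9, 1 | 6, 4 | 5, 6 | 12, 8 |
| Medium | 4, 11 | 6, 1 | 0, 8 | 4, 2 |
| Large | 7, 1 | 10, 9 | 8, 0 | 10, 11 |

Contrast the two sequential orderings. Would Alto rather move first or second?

If Alto leads: Brio's best replies are Small→XL, Medium→S, Large→XL; Alto's induced payoffs 12, 4, 10; outcome (Small, XL), payoffs (12, 8).
If Brio leads: Alto's best replies are S→Small, M→Large, L→Large, XL→Small; Brio's induced payoffs 1, 9, 0, 8; outcome (Large, M), payoffs (10, 9).
Alto gets 12 moving first and 10 moving second, so Alto prefers to move first.

first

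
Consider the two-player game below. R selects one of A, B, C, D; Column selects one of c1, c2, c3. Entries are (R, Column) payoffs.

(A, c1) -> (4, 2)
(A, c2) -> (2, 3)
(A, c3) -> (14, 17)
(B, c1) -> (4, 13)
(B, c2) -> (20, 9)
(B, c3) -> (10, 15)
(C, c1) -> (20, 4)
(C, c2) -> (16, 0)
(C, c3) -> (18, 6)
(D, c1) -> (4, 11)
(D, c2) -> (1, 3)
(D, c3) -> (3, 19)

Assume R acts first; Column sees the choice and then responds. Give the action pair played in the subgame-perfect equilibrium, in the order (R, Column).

Column best-responds to each possible R move:
- A: BR = c3, leader payoff 14.
- B: BR = c3, leader payoff 10.
- C: BR = c3, leader payoff 18.
- D: BR = c3, leader payoff 3.
Maximizing over 14, 10, 18, 3, R chooses C. Subgame-perfect outcome: (C, c3) with payoffs (18, 6).

(C, c3)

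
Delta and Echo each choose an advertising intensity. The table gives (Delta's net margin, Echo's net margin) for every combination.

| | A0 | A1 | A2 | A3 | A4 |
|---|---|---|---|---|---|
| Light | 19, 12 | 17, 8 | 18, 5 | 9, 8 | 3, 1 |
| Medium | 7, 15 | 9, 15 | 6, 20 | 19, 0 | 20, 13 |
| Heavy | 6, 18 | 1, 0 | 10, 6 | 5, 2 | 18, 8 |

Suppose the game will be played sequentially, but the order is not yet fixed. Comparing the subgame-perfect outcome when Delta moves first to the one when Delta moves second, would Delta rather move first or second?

second

If Delta leads: Echo's best replies are Light→A0, Medium→A2, Heavy→A0; Delta's induced payoffs 19, 6, 6; outcome (Light, A0), payoffs (19, 12).
If Echo leads: Delta's best replies are A0→Light, A1→Light, A2→Light, A3→Medium, A4→Medium; Echo's induced payoffs 12, 8, 5, 0, 13; outcome (Medium, A4), payoffs (20, 13).
Delta gets 19 moving first and 20 moving second, so Delta prefers to move second.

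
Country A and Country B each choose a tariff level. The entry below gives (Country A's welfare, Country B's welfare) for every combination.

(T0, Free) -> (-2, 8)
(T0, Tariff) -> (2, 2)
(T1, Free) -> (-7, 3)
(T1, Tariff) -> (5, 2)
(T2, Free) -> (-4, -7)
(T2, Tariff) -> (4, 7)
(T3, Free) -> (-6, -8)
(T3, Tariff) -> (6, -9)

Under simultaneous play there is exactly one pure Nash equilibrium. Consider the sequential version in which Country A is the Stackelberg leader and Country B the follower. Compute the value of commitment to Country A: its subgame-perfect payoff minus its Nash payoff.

6

Solve by backward induction (Country A leads).
- T0: BR = Free, leader payoff -2.
- T1: BR = Free, leader payoff -7.
- T2: BR = Tariff, leader payoff 4.
- T3: BR = Free, leader payoff -6.
Among -2, -7, 4, -6, the best is 4 at T2. Subgame-perfect outcome: (T2, Tariff) with payoffs (4, 7).
For the simultaneous game, intersect best replies.
Country A's best replies: Free→T0; Tariff→T3.
Country B's best replies: T0→Free; T1→Free; T2→Tariff; T3→Free.
The unique mutual best reply is (T0, Free), giving (-2, 8).
Country A's commitment gain: 4 − -2 = 6.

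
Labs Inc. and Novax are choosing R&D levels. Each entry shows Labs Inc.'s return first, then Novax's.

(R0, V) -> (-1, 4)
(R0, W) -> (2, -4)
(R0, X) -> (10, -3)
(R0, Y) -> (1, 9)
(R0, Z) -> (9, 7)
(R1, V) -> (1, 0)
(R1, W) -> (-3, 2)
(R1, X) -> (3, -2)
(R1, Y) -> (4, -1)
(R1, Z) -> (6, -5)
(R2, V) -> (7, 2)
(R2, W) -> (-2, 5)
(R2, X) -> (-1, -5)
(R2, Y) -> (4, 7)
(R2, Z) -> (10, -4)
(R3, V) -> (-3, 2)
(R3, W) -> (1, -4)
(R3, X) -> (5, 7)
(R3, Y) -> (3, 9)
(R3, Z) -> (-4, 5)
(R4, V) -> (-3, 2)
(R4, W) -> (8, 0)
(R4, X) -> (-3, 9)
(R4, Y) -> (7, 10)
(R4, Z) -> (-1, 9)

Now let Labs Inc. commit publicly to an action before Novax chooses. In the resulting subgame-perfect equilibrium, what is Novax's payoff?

10

Solve by backward induction (Labs Inc. leads).
- R0: BR = Y, leader payoff 1.
- R1: BR = W, leader payoff -3.
- R2: BR = Y, leader payoff 4.
- R3: BR = Y, leader payoff 3.
- R4: BR = Y, leader payoff 7.
Among 1, -3, 4, 3, 7, the best is 7 at R4. Subgame-perfect outcome: (R4, Y) with payoffs (7, 10).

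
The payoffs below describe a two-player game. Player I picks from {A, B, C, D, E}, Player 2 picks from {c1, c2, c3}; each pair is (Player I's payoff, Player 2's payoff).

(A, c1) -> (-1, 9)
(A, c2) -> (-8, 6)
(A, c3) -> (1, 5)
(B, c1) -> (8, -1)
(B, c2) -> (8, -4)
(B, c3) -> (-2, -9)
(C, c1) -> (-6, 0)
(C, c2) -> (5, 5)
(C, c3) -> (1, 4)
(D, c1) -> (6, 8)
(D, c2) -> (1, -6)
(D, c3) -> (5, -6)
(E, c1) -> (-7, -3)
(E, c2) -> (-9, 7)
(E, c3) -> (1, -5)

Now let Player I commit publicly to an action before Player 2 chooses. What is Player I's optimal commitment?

B

Player 2 best-responds to each possible Player I move:
- A: BR = c1, leader payoff -1.
- B: BR = c1, leader payoff 8.
- C: BR = c2, leader payoff 5.
- D: BR = c1, leader payoff 6.
- E: BR = c2, leader payoff -9.
Player I's induced payoffs are -1, 8, 5, 6, -9, so Player I commits to B. Subgame-perfect outcome: (B, c1) with payoffs (8, -1).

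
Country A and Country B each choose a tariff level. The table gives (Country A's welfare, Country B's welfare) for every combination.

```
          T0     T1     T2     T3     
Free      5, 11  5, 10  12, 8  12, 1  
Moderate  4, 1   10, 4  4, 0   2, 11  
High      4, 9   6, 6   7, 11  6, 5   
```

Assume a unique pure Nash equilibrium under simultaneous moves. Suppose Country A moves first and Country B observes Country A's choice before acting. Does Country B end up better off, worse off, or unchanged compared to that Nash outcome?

unchanged

Work backward from Country B's decision.
- Free: Country B compares 11, 10, 8, 1 and picks T0; Country A would get 5.
- Moderate: Country B compares 1, 4, 0, 11 and picks T3; Country A would get 2.
- High: Country B compares 9, 6, 11, 5 and picks T2; Country A would get 7.
Maximizing over 5, 2, 7, Country A chooses High. Subgame-perfect outcome: (High, T2) with payoffs (7, 11).
Under simultaneous play:
Country A's best replies: T0→Free; T1→Moderate; T2→Free; T3→Free.
Country B's best replies: Free→T0; Moderate→T3; High→T2.
Only (Free, T0) has each player best-responding; Nash payoffs (5, 11).
Country B earns 11 sequentially versus 11 at the Nash outcome: unchanged.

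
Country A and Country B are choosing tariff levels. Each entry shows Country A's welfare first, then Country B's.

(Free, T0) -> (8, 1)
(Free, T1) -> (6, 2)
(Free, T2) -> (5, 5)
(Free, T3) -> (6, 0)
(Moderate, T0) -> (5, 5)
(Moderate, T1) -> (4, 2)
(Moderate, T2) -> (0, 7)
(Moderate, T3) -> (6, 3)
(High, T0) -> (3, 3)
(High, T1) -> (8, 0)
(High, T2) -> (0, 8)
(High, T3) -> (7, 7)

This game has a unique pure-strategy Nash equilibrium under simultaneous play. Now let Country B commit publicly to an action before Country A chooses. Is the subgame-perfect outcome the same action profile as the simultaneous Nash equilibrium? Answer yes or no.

Backward induction with Country B moving first.
- T0: Country A compares 8, 5, 3 and picks Free; Country B would get 1.
- T1: Country A compares 6, 4, 8 and picks High; Country B would get 0.
- T2: Country A compares 5, 0, 0 and picks Free; Country B would get 5.
- T3: Country A compares 6, 6, 7 and picks High; Country B would get 7.
Maximizing over 1, 0, 5, 7, Country B chooses T3. Subgame-perfect outcome: (High, T3) with payoffs (7, 7).
Now find the simultaneous Nash equilibrium.
Country A's best replies: T0→Free; T1→High; T2→Free; T3→High.
Country B's best replies: Free→T2; Moderate→T2; High→T2.
Only (Free, T2) has each player best-responding; Nash payoffs (5, 5).
Sequential outcome (High, T3) differs from the Nash profile (Free, T2).

no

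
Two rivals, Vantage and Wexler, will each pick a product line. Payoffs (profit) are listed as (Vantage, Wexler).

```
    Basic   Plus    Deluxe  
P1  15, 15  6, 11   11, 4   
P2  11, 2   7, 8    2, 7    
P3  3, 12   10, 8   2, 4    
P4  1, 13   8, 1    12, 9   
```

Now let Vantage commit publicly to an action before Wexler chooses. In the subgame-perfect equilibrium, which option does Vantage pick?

Backward induction with Vantage moving first.
- P1 → Wexler plays Basic (best of 15, 11, 4); Vantage gets 15.
- P2 → Wexler plays Plus (best of 2, 8, 7); Vantage gets 7.
- P3 → Wexler plays Basic (best of 12, 8, 4); Vantage gets 3.
- P4 → Wexler plays Basic (best of 13, 1, 9); Vantage gets 1.
Maximizing over 15, 7, 3, 1, Vantage chooses P1. Subgame-perfect outcome: (P1, Basic) with payoffs (15, 15).

P1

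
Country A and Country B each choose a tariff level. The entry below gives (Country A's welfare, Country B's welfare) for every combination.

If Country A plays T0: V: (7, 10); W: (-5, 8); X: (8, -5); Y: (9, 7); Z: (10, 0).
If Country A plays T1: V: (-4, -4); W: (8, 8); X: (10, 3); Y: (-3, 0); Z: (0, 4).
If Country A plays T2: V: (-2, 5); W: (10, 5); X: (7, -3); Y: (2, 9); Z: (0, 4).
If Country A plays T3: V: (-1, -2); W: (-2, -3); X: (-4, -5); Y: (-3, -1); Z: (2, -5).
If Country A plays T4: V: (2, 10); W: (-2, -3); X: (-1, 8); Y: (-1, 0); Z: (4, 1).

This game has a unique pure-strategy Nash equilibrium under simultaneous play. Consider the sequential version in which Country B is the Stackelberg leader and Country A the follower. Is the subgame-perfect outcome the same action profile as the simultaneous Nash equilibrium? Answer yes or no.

Solve by backward induction (Country B leads).
- V → Country A plays T0 (best of 7, -4, -2, -1, 2); Country B gets 10.
- W → Country A plays T2 (best of -5, 8, 10, -2, -2); Country B gets 5.
- X → Country A plays T1 (best of 8, 10, 7, -4, -1); Country B gets 3.
- Y → Country A plays T0 (best of 9, -3, 2, -3, -1); Country B gets 7.
- Z → Country A plays T0 (best of 10, 0, 0, 2, 4); Country B gets 0.
Maximizing over 10, 5, 3, 7, 0, Country B chooses V. Subgame-perfect outcome: (T0, V) with payoffs (7, 10).
Now find the simultaneous Nash equilibrium.
Country A's best replies: V→T0; W→T2; X→T1; Y→T0; Z→T0.
Country B's best replies: T0→V; T1→W; T2→Y; T3→Y; T4→V.
Only (T0, V) has each player best-responding; Nash payoffs (7, 10).
Sequential outcome (T0, V) coincides with the Nash profile (T0, V).

yes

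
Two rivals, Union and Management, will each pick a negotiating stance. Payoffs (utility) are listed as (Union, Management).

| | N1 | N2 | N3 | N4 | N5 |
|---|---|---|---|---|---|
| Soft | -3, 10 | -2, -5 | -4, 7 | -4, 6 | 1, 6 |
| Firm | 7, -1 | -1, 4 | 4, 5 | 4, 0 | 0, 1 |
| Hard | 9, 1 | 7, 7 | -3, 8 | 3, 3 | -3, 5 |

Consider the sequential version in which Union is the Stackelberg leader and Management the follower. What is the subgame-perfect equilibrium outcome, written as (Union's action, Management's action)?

Management best-responds to each possible Union move:
- Soft: BR = N1, leader payoff -3.
- Firm: BR = N3, leader payoff 4.
- Hard: BR = N3, leader payoff -3.
Maximizing over -3, 4, -3, Union chooses Firm. Subgame-perfect outcome: (Firm, N3) with payoffs (4, 5).

(Firm, N3)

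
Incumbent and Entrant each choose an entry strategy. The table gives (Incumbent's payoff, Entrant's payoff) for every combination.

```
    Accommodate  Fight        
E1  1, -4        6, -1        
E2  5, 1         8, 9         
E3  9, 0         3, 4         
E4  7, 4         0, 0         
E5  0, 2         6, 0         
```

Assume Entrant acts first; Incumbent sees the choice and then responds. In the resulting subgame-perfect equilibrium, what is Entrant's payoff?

Work backward from Incumbent's decision.
- Accommodate: BR = E3, leader payoff 0.
- Fight: BR = E2, leader payoff 9.
Entrant's induced payoffs are 0, 9, so Entrant commits to Fight. Subgame-perfect outcome: (E2, Fight) with payoffs (8, 9).

9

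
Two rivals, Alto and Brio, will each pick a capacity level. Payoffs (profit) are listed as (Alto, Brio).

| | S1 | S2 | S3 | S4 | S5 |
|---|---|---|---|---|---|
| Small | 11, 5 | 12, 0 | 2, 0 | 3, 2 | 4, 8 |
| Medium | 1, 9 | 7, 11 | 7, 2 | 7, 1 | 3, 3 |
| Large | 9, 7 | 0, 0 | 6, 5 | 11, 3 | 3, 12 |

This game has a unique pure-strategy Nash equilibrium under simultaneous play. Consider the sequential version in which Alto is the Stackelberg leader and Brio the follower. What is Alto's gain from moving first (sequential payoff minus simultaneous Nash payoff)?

Work backward from Brio's decision.
- Small: BR = S5, leader payoff 4.
- Medium: BR = S2, leader payoff 7.
- Large: BR = S5, leader payoff 3.
Among 4, 7, 3, the best is 7 at Medium. Subgame-perfect outcome: (Medium, S2) with payoffs (7, 11).
Now find the simultaneous Nash equilibrium.
Alto's best replies: S1→Small; S2→Small; S3→Medium; S4→Large; S5→Small.
Brio's best replies: Small→S5; Medium→S2; Large→S5.
Only (Small, S5) has each player best-responding; Nash payoffs (4, 8).
Alto's commitment gain: 7 − 4 = 3.

3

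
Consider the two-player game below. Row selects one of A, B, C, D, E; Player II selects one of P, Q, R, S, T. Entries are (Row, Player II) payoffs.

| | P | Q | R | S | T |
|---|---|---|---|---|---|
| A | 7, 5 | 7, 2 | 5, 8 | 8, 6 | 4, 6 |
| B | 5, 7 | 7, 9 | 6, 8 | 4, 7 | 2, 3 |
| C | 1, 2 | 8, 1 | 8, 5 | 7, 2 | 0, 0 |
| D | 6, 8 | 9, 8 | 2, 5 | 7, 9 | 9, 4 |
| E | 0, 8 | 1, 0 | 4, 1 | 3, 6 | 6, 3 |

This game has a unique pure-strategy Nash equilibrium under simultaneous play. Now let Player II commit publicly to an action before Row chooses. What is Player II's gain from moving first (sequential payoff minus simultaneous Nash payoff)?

3

Solve by backward induction (Player II leads).
- P: BR = A, leader payoff 5.
- Q: BR = D, leader payoff 8.
- R: BR = C, leader payoff 5.
- S: BR = A, leader payoff 6.
- T: BR = D, leader payoff 4.
Maximizing over 5, 8, 5, 6, 4, Player II chooses Q. Subgame-perfect outcome: (D, Q) with payoffs (9, 8).
For the simultaneous game, intersect best replies.
Row's best replies: P→A; Q→D; R→C; S→A; T→D.
Player II's best replies: A→R; B→Q; C→R; D→S; E→P.
Only (C, R) has each player best-responding; Nash payoffs (8, 5).
Player II's commitment gain: 8 − 5 = 3.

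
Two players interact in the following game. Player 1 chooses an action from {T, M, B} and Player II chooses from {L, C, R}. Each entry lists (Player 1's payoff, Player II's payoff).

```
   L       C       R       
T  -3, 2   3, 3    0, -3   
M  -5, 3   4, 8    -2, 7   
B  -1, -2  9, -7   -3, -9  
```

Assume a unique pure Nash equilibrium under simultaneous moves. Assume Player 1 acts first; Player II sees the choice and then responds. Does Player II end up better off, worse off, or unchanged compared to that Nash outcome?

better off

Player II best-responds to each possible Player 1 move:
- T: BR = C, leader payoff 3.
- M: BR = C, leader payoff 4.
- B: BR = L, leader payoff -1.
Maximizing over 3, 4, -1, Player 1 chooses M. Subgame-perfect outcome: (M, C) with payoffs (4, 8).
For the simultaneous game, intersect best replies.
Player 1's best replies: L→B; C→B; R→T.
Player II's best replies: T→C; M→C; B→L.
The unique mutual best reply is (B, L), giving (-1, -2).
Player II earns 8 sequentially versus -2 at the Nash outcome: better off.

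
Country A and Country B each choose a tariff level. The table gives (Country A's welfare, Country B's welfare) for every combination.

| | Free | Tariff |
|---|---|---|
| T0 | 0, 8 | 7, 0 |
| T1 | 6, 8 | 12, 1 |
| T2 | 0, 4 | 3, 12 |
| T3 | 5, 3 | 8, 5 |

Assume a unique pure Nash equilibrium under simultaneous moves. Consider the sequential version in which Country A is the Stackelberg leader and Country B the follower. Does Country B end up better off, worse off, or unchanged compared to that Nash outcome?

worse off

Country B best-responds to each possible Country A move:
- T0: BR = Free, leader payoff 0.
- T1: BR = Free, leader payoff 6.
- T2: BR = Tariff, leader payoff 3.
- T3: BR = Tariff, leader payoff 8.
Maximizing over 0, 6, 3, 8, Country A chooses T3. Subgame-perfect outcome: (T3, Tariff) with payoffs (8, 5).
Under simultaneous play:
Country A's best replies: Free→T1; Tariff→T1.
Country B's best replies: T0→Free; T1→Free; T2→Tariff; T3→Tariff.
The unique mutual best reply is (T1, Free), giving (6, 8).
Country B earns 5 sequentially versus 8 at the Nash outcome: worse off.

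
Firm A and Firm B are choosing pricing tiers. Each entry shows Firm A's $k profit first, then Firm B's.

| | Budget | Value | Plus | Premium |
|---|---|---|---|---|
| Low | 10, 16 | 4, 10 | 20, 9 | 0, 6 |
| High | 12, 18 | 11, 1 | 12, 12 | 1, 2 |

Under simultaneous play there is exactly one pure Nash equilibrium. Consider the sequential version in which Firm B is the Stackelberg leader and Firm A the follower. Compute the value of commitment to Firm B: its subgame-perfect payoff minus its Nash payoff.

Backward induction with Firm B moving first.
- Budget → Firm A plays High (best of 10, 12); Firm B gets 18.
- Value → Firm A plays High (best of 4, 11); Firm B gets 1.
- Plus → Firm A plays Low (best of 20, 12); Firm B gets 9.
- Premium → Firm A plays High (best of 0, 1); Firm B gets 2.
Among 18, 1, 9, 2, the best is 18 at Budget. Subgame-perfect outcome: (High, Budget) with payoffs (12, 18).
For the simultaneous game, intersect best replies.
Firm A's best replies: Budget→High; Value→High; Plus→Low; Premium→High.
Firm B's best replies: Low→Budget; High→Budget.
Only (High, Budget) has each player best-responding; Nash payoffs (12, 18).
Firm B's commitment gain: 18 − 18 = 0.

0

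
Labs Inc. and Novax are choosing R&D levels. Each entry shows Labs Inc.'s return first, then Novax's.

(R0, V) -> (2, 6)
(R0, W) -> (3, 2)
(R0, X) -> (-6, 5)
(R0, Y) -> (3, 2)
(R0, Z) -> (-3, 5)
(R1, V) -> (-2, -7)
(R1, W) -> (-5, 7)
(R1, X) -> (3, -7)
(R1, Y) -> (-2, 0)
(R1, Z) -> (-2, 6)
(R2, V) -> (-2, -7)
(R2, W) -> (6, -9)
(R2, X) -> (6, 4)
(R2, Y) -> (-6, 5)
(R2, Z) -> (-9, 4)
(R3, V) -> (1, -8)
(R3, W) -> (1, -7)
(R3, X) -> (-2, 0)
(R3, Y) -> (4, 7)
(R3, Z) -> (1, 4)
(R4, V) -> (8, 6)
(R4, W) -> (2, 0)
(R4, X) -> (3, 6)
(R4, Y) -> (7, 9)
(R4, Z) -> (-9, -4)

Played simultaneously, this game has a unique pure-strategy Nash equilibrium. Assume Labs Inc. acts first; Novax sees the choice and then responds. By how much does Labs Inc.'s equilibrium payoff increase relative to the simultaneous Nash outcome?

0

Work backward from Novax's decision.
- R0 → Novax plays V (best of 6, 2, 5, 2, 5); Labs Inc. gets 2.
- R1 → Novax plays W (best of -7, 7, -7, 0, 6); Labs Inc. gets -5.
- R2 → Novax plays Y (best of -7, -9, 4, 5, 4); Labs Inc. gets -6.
- R3 → Novax plays Y (best of -8, -7, 0, 7, 4); Labs Inc. gets 4.
- R4 → Novax plays Y (best of 6, 0, 6, 9, -4); Labs Inc. gets 7.
Labs Inc.'s induced payoffs are 2, -5, -6, 4, 7, so Labs Inc. commits to R4. Subgame-perfect outcome: (R4, Y) with payoffs (7, 9).
Under simultaneous play:
Labs Inc.'s best replies: V→R4; W→R2; X→R2; Y→R4; Z→R3.
Novax's best replies: R0→V; R1→W; R2→Y; R3→Y; R4→Y.
The unique mutual best reply is (R4, Y), giving (7, 9).
Labs Inc.'s commitment gain: 7 − 7 = 0.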